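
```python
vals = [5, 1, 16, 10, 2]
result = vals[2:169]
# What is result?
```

vals has length 5. The slice vals[2:169] selects indices [2, 3, 4] (2->16, 3->10, 4->2), giving [16, 10, 2].

[16, 10, 2]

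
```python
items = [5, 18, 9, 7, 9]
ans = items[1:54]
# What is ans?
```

items has length 5. The slice items[1:54] selects indices [1, 2, 3, 4] (1->18, 2->9, 3->7, 4->9), giving [18, 9, 7, 9].

[18, 9, 7, 9]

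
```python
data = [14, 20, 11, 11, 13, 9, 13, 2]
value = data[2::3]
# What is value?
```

data has length 8. The slice data[2::3] selects indices [2, 5] (2->11, 5->9), giving [11, 9].

[11, 9]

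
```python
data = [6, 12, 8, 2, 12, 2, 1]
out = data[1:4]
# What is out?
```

data has length 7. The slice data[1:4] selects indices [1, 2, 3] (1->12, 2->8, 3->2), giving [12, 8, 2].

[12, 8, 2]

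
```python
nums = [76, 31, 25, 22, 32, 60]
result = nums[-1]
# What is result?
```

nums has length 6. Negative index -1 maps to positive index 6 + (-1) = 5. nums[5] = 60.

60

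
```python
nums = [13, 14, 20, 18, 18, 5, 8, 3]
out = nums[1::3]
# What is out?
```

nums has length 8. The slice nums[1::3] selects indices [1, 4, 7] (1->14, 4->18, 7->3), giving [14, 18, 3].

[14, 18, 3]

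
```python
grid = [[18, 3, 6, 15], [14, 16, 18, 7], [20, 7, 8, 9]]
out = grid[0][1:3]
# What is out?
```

grid[0] = [18, 3, 6, 15]. grid[0] has length 4. The slice grid[0][1:3] selects indices [1, 2] (1->3, 2->6), giving [3, 6].

[3, 6]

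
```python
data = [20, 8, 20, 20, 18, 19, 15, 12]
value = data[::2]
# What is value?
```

data has length 8. The slice data[::2] selects indices [0, 2, 4, 6] (0->20, 2->20, 4->18, 6->15), giving [20, 20, 18, 15].

[20, 20, 18, 15]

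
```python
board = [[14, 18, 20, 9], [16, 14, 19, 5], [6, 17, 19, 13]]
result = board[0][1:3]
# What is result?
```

board[0] = [14, 18, 20, 9]. board[0] has length 4. The slice board[0][1:3] selects indices [1, 2] (1->18, 2->20), giving [18, 20].

[18, 20]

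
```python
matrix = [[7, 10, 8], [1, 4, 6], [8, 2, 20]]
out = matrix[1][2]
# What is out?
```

matrix[1] = [1, 4, 6]. Taking column 2 of that row yields 6.

6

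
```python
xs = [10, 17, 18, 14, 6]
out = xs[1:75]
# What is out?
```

xs has length 5. The slice xs[1:75] selects indices [1, 2, 3, 4] (1->17, 2->18, 3->14, 4->6), giving [17, 18, 14, 6].

[17, 18, 14, 6]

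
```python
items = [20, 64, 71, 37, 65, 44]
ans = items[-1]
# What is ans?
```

items has length 6. Negative index -1 maps to positive index 6 + (-1) = 5. items[5] = 44.

44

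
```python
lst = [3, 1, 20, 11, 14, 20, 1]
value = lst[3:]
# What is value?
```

lst has length 7. The slice lst[3:] selects indices [3, 4, 5, 6] (3->11, 4->14, 5->20, 6->1), giving [11, 14, 20, 1].

[11, 14, 20, 1]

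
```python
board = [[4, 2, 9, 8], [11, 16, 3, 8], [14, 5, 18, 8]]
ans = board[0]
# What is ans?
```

board has 3 rows. Row 0 is [4, 2, 9, 8].

[4, 2, 9, 8]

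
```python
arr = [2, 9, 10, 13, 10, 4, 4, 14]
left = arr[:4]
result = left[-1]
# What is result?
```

arr has length 8. The slice arr[:4] selects indices [0, 1, 2, 3] (0->2, 1->9, 2->10, 3->13), giving [2, 9, 10, 13]. So left = [2, 9, 10, 13]. Then left[-1] = 13.

13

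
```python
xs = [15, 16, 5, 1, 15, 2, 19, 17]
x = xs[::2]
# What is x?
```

xs has length 8. The slice xs[::2] selects indices [0, 2, 4, 6] (0->15, 2->5, 4->15, 6->19), giving [15, 5, 15, 19].

[15, 5, 15, 19]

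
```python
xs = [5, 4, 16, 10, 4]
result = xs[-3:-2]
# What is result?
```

xs has length 5. The slice xs[-3:-2] selects indices [2] (2->16), giving [16].

[16]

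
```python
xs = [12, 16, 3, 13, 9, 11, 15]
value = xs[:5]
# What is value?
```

xs has length 7. The slice xs[:5] selects indices [0, 1, 2, 3, 4] (0->12, 1->16, 2->3, 3->13, 4->9), giving [12, 16, 3, 13, 9].

[12, 16, 3, 13, 9]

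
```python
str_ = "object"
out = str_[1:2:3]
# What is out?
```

str_ has length 6. The slice str_[1:2:3] selects indices [1] (1->'b'), giving 'b'.

'b'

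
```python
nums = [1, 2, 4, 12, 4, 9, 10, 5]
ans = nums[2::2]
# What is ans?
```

nums has length 8. The slice nums[2::2] selects indices [2, 4, 6] (2->4, 4->4, 6->10), giving [4, 4, 10].

[4, 4, 10]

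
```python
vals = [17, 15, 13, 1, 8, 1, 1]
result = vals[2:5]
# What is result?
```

vals has length 7. The slice vals[2:5] selects indices [2, 3, 4] (2->13, 3->1, 4->8), giving [13, 1, 8].

[13, 1, 8]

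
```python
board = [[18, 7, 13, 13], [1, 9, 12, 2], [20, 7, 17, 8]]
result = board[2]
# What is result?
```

board has 3 rows. Row 2 is [20, 7, 17, 8].

[20, 7, 17, 8]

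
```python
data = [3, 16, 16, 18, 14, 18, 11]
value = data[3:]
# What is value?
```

data has length 7. The slice data[3:] selects indices [3, 4, 5, 6] (3->18, 4->14, 5->18, 6->11), giving [18, 14, 18, 11].

[18, 14, 18, 11]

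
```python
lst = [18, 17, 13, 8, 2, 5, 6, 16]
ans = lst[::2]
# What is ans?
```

lst has length 8. The slice lst[::2] selects indices [0, 2, 4, 6] (0->18, 2->13, 4->2, 6->6), giving [18, 13, 2, 6].

[18, 13, 2, 6]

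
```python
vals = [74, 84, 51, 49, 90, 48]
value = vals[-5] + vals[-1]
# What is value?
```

vals has length 6. Negative index -5 maps to positive index 6 + (-5) = 1. vals[1] = 84.
vals has length 6. Negative index -1 maps to positive index 6 + (-1) = 5. vals[5] = 48.
Sum: 84 + 48 = 132.

132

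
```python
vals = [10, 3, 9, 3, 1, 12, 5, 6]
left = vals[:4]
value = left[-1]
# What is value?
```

vals has length 8. The slice vals[:4] selects indices [0, 1, 2, 3] (0->10, 1->3, 2->9, 3->3), giving [10, 3, 9, 3]. So left = [10, 3, 9, 3]. Then left[-1] = 3.

3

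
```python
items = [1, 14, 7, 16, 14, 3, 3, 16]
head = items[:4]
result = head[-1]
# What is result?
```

items has length 8. The slice items[:4] selects indices [0, 1, 2, 3] (0->1, 1->14, 2->7, 3->16), giving [1, 14, 7, 16]. So head = [1, 14, 7, 16]. Then head[-1] = 16.

16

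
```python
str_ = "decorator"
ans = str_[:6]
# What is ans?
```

str_ has length 9. The slice str_[:6] selects indices [0, 1, 2, 3, 4, 5] (0->'d', 1->'e', 2->'c', 3->'o', 4->'r', 5->'a'), giving 'decora'.

'decora'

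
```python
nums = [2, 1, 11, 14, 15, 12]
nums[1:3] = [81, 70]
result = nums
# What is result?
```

nums starts as [2, 1, 11, 14, 15, 12] (length 6). The slice nums[1:3] covers indices [1, 2] with values [1, 11]. Replacing that slice with [81, 70] (same length) produces [2, 81, 70, 14, 15, 12].

[2, 81, 70, 14, 15, 12]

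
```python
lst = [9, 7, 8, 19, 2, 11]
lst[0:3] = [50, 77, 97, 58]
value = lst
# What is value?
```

lst starts as [9, 7, 8, 19, 2, 11] (length 6). The slice lst[0:3] covers indices [0, 1, 2] with values [9, 7, 8]. Replacing that slice with [50, 77, 97, 58] (different length) produces [50, 77, 97, 58, 19, 2, 11].

[50, 77, 97, 58, 19, 2, 11]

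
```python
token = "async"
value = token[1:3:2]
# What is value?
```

token has length 5. The slice token[1:3:2] selects indices [1] (1->'s'), giving 's'.

's'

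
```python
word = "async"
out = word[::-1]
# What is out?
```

word has length 5. The slice word[::-1] selects indices [4, 3, 2, 1, 0] (4->'c', 3->'n', 2->'y', 1->'s', 0->'a'), giving 'cnysa'.

'cnysa'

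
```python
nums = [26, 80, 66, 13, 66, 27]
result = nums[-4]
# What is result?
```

nums has length 6. Negative index -4 maps to positive index 6 + (-4) = 2. nums[2] = 66.

66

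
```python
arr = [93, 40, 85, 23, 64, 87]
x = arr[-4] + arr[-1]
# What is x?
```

arr has length 6. Negative index -4 maps to positive index 6 + (-4) = 2. arr[2] = 85.
arr has length 6. Negative index -1 maps to positive index 6 + (-1) = 5. arr[5] = 87.
Sum: 85 + 87 = 172.

172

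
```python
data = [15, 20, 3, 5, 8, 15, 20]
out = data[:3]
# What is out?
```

data has length 7. The slice data[:3] selects indices [0, 1, 2] (0->15, 1->20, 2->3), giving [15, 20, 3].

[15, 20, 3]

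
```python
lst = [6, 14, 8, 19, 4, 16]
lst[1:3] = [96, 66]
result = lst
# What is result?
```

lst starts as [6, 14, 8, 19, 4, 16] (length 6). The slice lst[1:3] covers indices [1, 2] with values [14, 8]. Replacing that slice with [96, 66] (same length) produces [6, 96, 66, 19, 4, 16].

[6, 96, 66, 19, 4, 16]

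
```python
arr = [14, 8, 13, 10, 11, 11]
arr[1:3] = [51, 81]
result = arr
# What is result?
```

arr starts as [14, 8, 13, 10, 11, 11] (length 6). The slice arr[1:3] covers indices [1, 2] with values [8, 13]. Replacing that slice with [51, 81] (same length) produces [14, 51, 81, 10, 11, 11].

[14, 51, 81, 10, 11, 11]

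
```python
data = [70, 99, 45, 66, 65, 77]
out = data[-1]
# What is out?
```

data has length 6. Negative index -1 maps to positive index 6 + (-1) = 5. data[5] = 77.

77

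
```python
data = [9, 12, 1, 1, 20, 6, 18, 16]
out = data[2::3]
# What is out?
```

data has length 8. The slice data[2::3] selects indices [2, 5] (2->1, 5->6), giving [1, 6].

[1, 6]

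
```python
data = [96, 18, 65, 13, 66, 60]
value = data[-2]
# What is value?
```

data has length 6. Negative index -2 maps to positive index 6 + (-2) = 4. data[4] = 66.

66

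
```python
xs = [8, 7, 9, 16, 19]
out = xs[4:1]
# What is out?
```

xs has length 5. The slice xs[4:1] resolves to an empty index range, so the result is [].

[]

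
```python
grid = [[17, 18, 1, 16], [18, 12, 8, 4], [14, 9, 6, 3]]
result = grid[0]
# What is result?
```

grid has 3 rows. Row 0 is [17, 18, 1, 16].

[17, 18, 1, 16]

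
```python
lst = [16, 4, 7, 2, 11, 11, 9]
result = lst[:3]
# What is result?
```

lst has length 7. The slice lst[:3] selects indices [0, 1, 2] (0->16, 1->4, 2->7), giving [16, 4, 7].

[16, 4, 7]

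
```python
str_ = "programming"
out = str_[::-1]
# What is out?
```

str_ has length 11. The slice str_[::-1] selects indices [10, 9, 8, 7, 6, 5, 4, 3, 2, 1, 0] (10->'g', 9->'n', 8->'i', 7->'m', 6->'m', 5->'a', 4->'r', 3->'g', 2->'o', 1->'r', 0->'p'), giving 'gnimmargorp'.

'gnimmargorp'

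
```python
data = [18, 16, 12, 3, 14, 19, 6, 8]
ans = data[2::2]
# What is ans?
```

data has length 8. The slice data[2::2] selects indices [2, 4, 6] (2->12, 4->14, 6->6), giving [12, 14, 6].

[12, 14, 6]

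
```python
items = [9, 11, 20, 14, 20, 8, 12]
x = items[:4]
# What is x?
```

items has length 7. The slice items[:4] selects indices [0, 1, 2, 3] (0->9, 1->11, 2->20, 3->14), giving [9, 11, 20, 14].

[9, 11, 20, 14]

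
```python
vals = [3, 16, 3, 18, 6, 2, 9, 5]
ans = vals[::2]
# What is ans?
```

vals has length 8. The slice vals[::2] selects indices [0, 2, 4, 6] (0->3, 2->3, 4->6, 6->9), giving [3, 3, 6, 9].

[3, 3, 6, 9]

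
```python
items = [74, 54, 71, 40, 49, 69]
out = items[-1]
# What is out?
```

items has length 6. Negative index -1 maps to positive index 6 + (-1) = 5. items[5] = 69.

69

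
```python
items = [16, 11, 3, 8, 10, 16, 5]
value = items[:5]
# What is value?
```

items has length 7. The slice items[:5] selects indices [0, 1, 2, 3, 4] (0->16, 1->11, 2->3, 3->8, 4->10), giving [16, 11, 3, 8, 10].

[16, 11, 3, 8, 10]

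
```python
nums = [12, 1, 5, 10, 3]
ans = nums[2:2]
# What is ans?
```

nums has length 5. The slice nums[2:2] resolves to an empty index range, so the result is [].

[]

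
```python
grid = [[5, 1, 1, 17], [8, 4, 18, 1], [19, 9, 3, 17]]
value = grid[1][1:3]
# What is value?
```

grid[1] = [8, 4, 18, 1]. grid[1] has length 4. The slice grid[1][1:3] selects indices [1, 2] (1->4, 2->18), giving [4, 18].

[4, 18]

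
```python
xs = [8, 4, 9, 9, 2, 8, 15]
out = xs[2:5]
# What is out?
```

xs has length 7. The slice xs[2:5] selects indices [2, 3, 4] (2->9, 3->9, 4->2), giving [9, 9, 2].

[9, 9, 2]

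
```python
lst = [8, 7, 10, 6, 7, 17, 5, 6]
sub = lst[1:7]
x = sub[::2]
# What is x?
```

lst has length 8. The slice lst[1:7] selects indices [1, 2, 3, 4, 5, 6] (1->7, 2->10, 3->6, 4->7, 5->17, 6->5), giving [7, 10, 6, 7, 17, 5]. So sub = [7, 10, 6, 7, 17, 5]. sub has length 6. The slice sub[::2] selects indices [0, 2, 4] (0->7, 2->6, 4->17), giving [7, 6, 17].

[7, 6, 17]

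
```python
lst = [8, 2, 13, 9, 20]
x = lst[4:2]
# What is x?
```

lst has length 5. The slice lst[4:2] resolves to an empty index range, so the result is [].

[]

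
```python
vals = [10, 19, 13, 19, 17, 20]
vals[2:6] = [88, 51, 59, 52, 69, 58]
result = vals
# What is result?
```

vals starts as [10, 19, 13, 19, 17, 20] (length 6). The slice vals[2:6] covers indices [2, 3, 4, 5] with values [13, 19, 17, 20]. Replacing that slice with [88, 51, 59, 52, 69, 58] (different length) produces [10, 19, 88, 51, 59, 52, 69, 58].

[10, 19, 88, 51, 59, 52, 69, 58]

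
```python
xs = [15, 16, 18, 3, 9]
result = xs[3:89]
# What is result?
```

xs has length 5. The slice xs[3:89] selects indices [3, 4] (3->3, 4->9), giving [3, 9].

[3, 9]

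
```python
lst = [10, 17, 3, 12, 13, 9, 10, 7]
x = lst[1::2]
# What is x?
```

lst has length 8. The slice lst[1::2] selects indices [1, 3, 5, 7] (1->17, 3->12, 5->9, 7->7), giving [17, 12, 9, 7].

[17, 12, 9, 7]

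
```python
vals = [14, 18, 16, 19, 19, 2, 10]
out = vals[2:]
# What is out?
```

vals has length 7. The slice vals[2:] selects indices [2, 3, 4, 5, 6] (2->16, 3->19, 4->19, 5->2, 6->10), giving [16, 19, 19, 2, 10].

[16, 19, 19, 2, 10]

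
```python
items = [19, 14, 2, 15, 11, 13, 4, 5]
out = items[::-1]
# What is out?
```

items has length 8. The slice items[::-1] selects indices [7, 6, 5, 4, 3, 2, 1, 0] (7->5, 6->4, 5->13, 4->11, 3->15, 2->2, 1->14, 0->19), giving [5, 4, 13, 11, 15, 2, 14, 19].

[5, 4, 13, 11, 15, 2, 14, 19]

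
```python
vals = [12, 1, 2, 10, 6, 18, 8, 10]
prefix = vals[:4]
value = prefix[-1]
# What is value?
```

vals has length 8. The slice vals[:4] selects indices [0, 1, 2, 3] (0->12, 1->1, 2->2, 3->10), giving [12, 1, 2, 10]. So prefix = [12, 1, 2, 10]. Then prefix[-1] = 10.

10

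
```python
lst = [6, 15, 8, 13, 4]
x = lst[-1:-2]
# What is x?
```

lst has length 5. The slice lst[-1:-2] resolves to an empty index range, so the result is [].

[]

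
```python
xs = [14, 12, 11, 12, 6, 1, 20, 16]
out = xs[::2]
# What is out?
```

xs has length 8. The slice xs[::2] selects indices [0, 2, 4, 6] (0->14, 2->11, 4->6, 6->20), giving [14, 11, 6, 20].

[14, 11, 6, 20]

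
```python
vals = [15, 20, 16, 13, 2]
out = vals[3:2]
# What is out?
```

vals has length 5. The slice vals[3:2] resolves to an empty index range, so the result is [].

[]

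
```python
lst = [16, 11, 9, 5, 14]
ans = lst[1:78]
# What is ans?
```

lst has length 5. The slice lst[1:78] selects indices [1, 2, 3, 4] (1->11, 2->9, 3->5, 4->14), giving [11, 9, 5, 14].

[11, 9, 5, 14]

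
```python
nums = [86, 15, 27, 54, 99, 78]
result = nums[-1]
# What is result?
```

nums has length 6. Negative index -1 maps to positive index 6 + (-1) = 5. nums[5] = 78.

78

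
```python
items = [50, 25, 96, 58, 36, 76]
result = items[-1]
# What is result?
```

items has length 6. Negative index -1 maps to positive index 6 + (-1) = 5. items[5] = 76.

76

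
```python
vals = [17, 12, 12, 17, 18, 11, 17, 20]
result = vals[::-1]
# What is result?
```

vals has length 8. The slice vals[::-1] selects indices [7, 6, 5, 4, 3, 2, 1, 0] (7->20, 6->17, 5->11, 4->18, 3->17, 2->12, 1->12, 0->17), giving [20, 17, 11, 18, 17, 12, 12, 17].

[20, 17, 11, 18, 17, 12, 12, 17]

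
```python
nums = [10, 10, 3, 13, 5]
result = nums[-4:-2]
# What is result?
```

nums has length 5. The slice nums[-4:-2] selects indices [1, 2] (1->10, 2->3), giving [10, 3].

[10, 3]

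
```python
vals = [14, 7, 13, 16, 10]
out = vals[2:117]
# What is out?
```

vals has length 5. The slice vals[2:117] selects indices [2, 3, 4] (2->13, 3->16, 4->10), giving [13, 16, 10].

[13, 16, 10]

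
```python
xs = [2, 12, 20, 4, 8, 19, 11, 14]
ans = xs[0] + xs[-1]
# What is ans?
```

xs has length 8. xs[0] = 2.
xs has length 8. Negative index -1 maps to positive index 8 + (-1) = 7. xs[7] = 14.
Sum: 2 + 14 = 16.

16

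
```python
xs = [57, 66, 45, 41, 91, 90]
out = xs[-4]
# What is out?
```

xs has length 6. Negative index -4 maps to positive index 6 + (-4) = 2. xs[2] = 45.

45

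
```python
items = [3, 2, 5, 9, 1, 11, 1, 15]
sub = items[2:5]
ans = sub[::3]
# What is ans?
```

items has length 8. The slice items[2:5] selects indices [2, 3, 4] (2->5, 3->9, 4->1), giving [5, 9, 1]. So sub = [5, 9, 1]. sub has length 3. The slice sub[::3] selects indices [0] (0->5), giving [5].

[5]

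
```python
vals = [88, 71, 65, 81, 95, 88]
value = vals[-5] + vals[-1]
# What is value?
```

vals has length 6. Negative index -5 maps to positive index 6 + (-5) = 1. vals[1] = 71.
vals has length 6. Negative index -1 maps to positive index 6 + (-1) = 5. vals[5] = 88.
Sum: 71 + 88 = 159.

159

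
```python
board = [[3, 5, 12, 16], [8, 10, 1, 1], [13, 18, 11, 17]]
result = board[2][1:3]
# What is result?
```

board[2] = [13, 18, 11, 17]. board[2] has length 4. The slice board[2][1:3] selects indices [1, 2] (1->18, 2->11), giving [18, 11].

[18, 11]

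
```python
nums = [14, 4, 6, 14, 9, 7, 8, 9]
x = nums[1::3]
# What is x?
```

nums has length 8. The slice nums[1::3] selects indices [1, 4, 7] (1->4, 4->9, 7->9), giving [4, 9, 9].

[4, 9, 9]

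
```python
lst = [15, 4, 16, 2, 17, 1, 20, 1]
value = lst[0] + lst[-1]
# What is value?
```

lst has length 8. lst[0] = 15.
lst has length 8. Negative index -1 maps to positive index 8 + (-1) = 7. lst[7] = 1.
Sum: 15 + 1 = 16.

16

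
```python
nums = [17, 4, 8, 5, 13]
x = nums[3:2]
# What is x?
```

nums has length 5. The slice nums[3:2] resolves to an empty index range, so the result is [].

[]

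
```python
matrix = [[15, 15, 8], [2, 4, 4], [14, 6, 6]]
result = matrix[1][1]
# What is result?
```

matrix[1] = [2, 4, 4]. Taking column 1 of that row yields 4.

4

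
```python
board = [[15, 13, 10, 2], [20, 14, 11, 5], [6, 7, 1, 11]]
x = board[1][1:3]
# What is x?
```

board[1] = [20, 14, 11, 5]. board[1] has length 4. The slice board[1][1:3] selects indices [1, 2] (1->14, 2->11), giving [14, 11].

[14, 11]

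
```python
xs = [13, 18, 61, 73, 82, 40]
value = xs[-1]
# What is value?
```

xs has length 6. Negative index -1 maps to positive index 6 + (-1) = 5. xs[5] = 40.

40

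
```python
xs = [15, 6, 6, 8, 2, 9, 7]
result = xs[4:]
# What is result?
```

xs has length 7. The slice xs[4:] selects indices [4, 5, 6] (4->2, 5->9, 6->7), giving [2, 9, 7].

[2, 9, 7]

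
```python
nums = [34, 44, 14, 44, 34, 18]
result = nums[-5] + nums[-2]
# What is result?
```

nums has length 6. Negative index -5 maps to positive index 6 + (-5) = 1. nums[1] = 44.
nums has length 6. Negative index -2 maps to positive index 6 + (-2) = 4. nums[4] = 34.
Sum: 44 + 34 = 78.

78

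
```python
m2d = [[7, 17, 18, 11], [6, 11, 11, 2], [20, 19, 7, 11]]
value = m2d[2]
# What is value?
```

m2d has 3 rows. Row 2 is [20, 19, 7, 11].

[20, 19, 7, 11]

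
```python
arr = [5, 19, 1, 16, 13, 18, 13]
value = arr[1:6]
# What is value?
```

arr has length 7. The slice arr[1:6] selects indices [1, 2, 3, 4, 5] (1->19, 2->1, 3->16, 4->13, 5->18), giving [19, 1, 16, 13, 18].

[19, 1, 16, 13, 18]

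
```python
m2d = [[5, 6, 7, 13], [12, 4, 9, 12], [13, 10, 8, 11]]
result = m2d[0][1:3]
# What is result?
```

m2d[0] = [5, 6, 7, 13]. m2d[0] has length 4. The slice m2d[0][1:3] selects indices [1, 2] (1->6, 2->7), giving [6, 7].

[6, 7]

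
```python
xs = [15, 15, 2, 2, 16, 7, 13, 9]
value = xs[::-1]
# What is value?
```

xs has length 8. The slice xs[::-1] selects indices [7, 6, 5, 4, 3, 2, 1, 0] (7->9, 6->13, 5->7, 4->16, 3->2, 2->2, 1->15, 0->15), giving [9, 13, 7, 16, 2, 2, 15, 15].

[9, 13, 7, 16, 2, 2, 15, 15]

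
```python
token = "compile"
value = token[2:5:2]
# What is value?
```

token has length 7. The slice token[2:5:2] selects indices [2, 4] (2->'m', 4->'i'), giving 'mi'.

'mi'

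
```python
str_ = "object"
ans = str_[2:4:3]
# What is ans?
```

str_ has length 6. The slice str_[2:4:3] selects indices [2] (2->'j'), giving 'j'.

'j'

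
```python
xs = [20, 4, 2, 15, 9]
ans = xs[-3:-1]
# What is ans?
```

xs has length 5. The slice xs[-3:-1] selects indices [2, 3] (2->2, 3->15), giving [2, 15].

[2, 15]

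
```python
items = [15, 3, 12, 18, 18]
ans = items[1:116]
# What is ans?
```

items has length 5. The slice items[1:116] selects indices [1, 2, 3, 4] (1->3, 2->12, 3->18, 4->18), giving [3, 12, 18, 18].

[3, 12, 18, 18]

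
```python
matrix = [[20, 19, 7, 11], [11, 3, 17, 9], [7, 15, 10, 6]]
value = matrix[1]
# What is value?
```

matrix has 3 rows. Row 1 is [11, 3, 17, 9].

[11, 3, 17, 9]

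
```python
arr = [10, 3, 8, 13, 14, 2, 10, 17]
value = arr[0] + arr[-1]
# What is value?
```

arr has length 8. arr[0] = 10.
arr has length 8. Negative index -1 maps to positive index 8 + (-1) = 7. arr[7] = 17.
Sum: 10 + 17 = 27.

27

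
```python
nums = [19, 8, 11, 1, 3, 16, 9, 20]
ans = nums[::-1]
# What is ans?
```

nums has length 8. The slice nums[::-1] selects indices [7, 6, 5, 4, 3, 2, 1, 0] (7->20, 6->9, 5->16, 4->3, 3->1, 2->11, 1->8, 0->19), giving [20, 9, 16, 3, 1, 11, 8, 19].

[20, 9, 16, 3, 1, 11, 8, 19]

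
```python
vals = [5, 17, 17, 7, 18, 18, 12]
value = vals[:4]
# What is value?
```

vals has length 7. The slice vals[:4] selects indices [0, 1, 2, 3] (0->5, 1->17, 2->17, 3->7), giving [5, 17, 17, 7].

[5, 17, 17, 7]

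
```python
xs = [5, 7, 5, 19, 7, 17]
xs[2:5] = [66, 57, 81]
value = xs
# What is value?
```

xs starts as [5, 7, 5, 19, 7, 17] (length 6). The slice xs[2:5] covers indices [2, 3, 4] with values [5, 19, 7]. Replacing that slice with [66, 57, 81] (same length) produces [5, 7, 66, 57, 81, 17].

[5, 7, 66, 57, 81, 17]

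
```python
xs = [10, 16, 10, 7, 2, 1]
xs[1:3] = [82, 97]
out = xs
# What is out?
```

xs starts as [10, 16, 10, 7, 2, 1] (length 6). The slice xs[1:3] covers indices [1, 2] with values [16, 10]. Replacing that slice with [82, 97] (same length) produces [10, 82, 97, 7, 2, 1].

[10, 82, 97, 7, 2, 1]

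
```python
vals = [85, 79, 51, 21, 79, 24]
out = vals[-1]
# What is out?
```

vals has length 6. Negative index -1 maps to positive index 6 + (-1) = 5. vals[5] = 24.

24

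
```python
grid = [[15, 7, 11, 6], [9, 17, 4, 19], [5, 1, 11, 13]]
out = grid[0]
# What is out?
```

grid has 3 rows. Row 0 is [15, 7, 11, 6].

[15, 7, 11, 6]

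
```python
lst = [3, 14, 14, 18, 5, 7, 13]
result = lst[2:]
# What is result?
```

lst has length 7. The slice lst[2:] selects indices [2, 3, 4, 5, 6] (2->14, 3->18, 4->5, 5->7, 6->13), giving [14, 18, 5, 7, 13].

[14, 18, 5, 7, 13]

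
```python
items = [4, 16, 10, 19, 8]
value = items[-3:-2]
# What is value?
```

items has length 5. The slice items[-3:-2] selects indices [2] (2->10), giving [10].

[10]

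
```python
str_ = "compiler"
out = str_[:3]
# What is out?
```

str_ has length 8. The slice str_[:3] selects indices [0, 1, 2] (0->'c', 1->'o', 2->'m'), giving 'com'.

'com'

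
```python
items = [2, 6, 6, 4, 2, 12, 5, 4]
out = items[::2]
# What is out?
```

items has length 8. The slice items[::2] selects indices [0, 2, 4, 6] (0->2, 2->6, 4->2, 6->5), giving [2, 6, 2, 5].

[2, 6, 2, 5]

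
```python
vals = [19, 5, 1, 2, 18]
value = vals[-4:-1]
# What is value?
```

vals has length 5. The slice vals[-4:-1] selects indices [1, 2, 3] (1->5, 2->1, 3->2), giving [5, 1, 2].

[5, 1, 2]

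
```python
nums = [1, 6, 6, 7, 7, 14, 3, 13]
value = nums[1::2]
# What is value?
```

nums has length 8. The slice nums[1::2] selects indices [1, 3, 5, 7] (1->6, 3->7, 5->14, 7->13), giving [6, 7, 14, 13].

[6, 7, 14, 13]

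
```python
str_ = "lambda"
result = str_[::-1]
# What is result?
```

str_ has length 6. The slice str_[::-1] selects indices [5, 4, 3, 2, 1, 0] (5->'a', 4->'d', 3->'b', 2->'m', 1->'a', 0->'l'), giving 'adbmal'.

'adbmal'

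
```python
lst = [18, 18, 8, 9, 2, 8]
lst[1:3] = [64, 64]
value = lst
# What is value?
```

lst starts as [18, 18, 8, 9, 2, 8] (length 6). The slice lst[1:3] covers indices [1, 2] with values [18, 8]. Replacing that slice with [64, 64] (same length) produces [18, 64, 64, 9, 2, 8].

[18, 64, 64, 9, 2, 8]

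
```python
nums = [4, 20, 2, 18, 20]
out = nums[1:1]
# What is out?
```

nums has length 5. The slice nums[1:1] resolves to an empty index range, so the result is [].

[]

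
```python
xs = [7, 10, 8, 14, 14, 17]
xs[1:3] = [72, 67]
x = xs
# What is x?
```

xs starts as [7, 10, 8, 14, 14, 17] (length 6). The slice xs[1:3] covers indices [1, 2] with values [10, 8]. Replacing that slice with [72, 67] (same length) produces [7, 72, 67, 14, 14, 17].

[7, 72, 67, 14, 14, 17]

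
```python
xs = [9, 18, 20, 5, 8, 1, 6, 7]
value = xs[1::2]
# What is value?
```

xs has length 8. The slice xs[1::2] selects indices [1, 3, 5, 7] (1->18, 3->5, 5->1, 7->7), giving [18, 5, 1, 7].

[18, 5, 1, 7]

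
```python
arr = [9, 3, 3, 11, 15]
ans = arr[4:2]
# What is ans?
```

arr has length 5. The slice arr[4:2] resolves to an empty index range, so the result is [].

[]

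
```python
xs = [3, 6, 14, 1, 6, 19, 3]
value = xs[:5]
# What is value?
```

xs has length 7. The slice xs[:5] selects indices [0, 1, 2, 3, 4] (0->3, 1->6, 2->14, 3->1, 4->6), giving [3, 6, 14, 1, 6].

[3, 6, 14, 1, 6]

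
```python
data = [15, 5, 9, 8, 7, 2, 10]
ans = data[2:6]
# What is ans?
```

data has length 7. The slice data[2:6] selects indices [2, 3, 4, 5] (2->9, 3->8, 4->7, 5->2), giving [9, 8, 7, 2].

[9, 8, 7, 2]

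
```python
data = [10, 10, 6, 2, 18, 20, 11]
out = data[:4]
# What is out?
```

data has length 7. The slice data[:4] selects indices [0, 1, 2, 3] (0->10, 1->10, 2->6, 3->2), giving [10, 10, 6, 2].

[10, 10, 6, 2]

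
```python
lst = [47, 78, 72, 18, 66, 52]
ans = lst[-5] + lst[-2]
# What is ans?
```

lst has length 6. Negative index -5 maps to positive index 6 + (-5) = 1. lst[1] = 78.
lst has length 6. Negative index -2 maps to positive index 6 + (-2) = 4. lst[4] = 66.
Sum: 78 + 66 = 144.

144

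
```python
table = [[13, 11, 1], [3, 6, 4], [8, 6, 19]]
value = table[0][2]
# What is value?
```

table[0] = [13, 11, 1]. Taking column 2 of that row yields 1.

1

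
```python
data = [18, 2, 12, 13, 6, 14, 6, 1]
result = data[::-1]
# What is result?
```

data has length 8. The slice data[::-1] selects indices [7, 6, 5, 4, 3, 2, 1, 0] (7->1, 6->6, 5->14, 4->6, 3->13, 2->12, 1->2, 0->18), giving [1, 6, 14, 6, 13, 12, 2, 18].

[1, 6, 14, 6, 13, 12, 2, 18]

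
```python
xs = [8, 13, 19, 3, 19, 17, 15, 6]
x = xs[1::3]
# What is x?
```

xs has length 8. The slice xs[1::3] selects indices [1, 4, 7] (1->13, 4->19, 7->6), giving [13, 19, 6].

[13, 19, 6]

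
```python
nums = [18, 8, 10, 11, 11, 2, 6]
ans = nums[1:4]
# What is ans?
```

nums has length 7. The slice nums[1:4] selects indices [1, 2, 3] (1->8, 2->10, 3->11), giving [8, 10, 11].

[8, 10, 11]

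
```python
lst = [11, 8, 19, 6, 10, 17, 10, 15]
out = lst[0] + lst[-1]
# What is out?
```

lst has length 8. lst[0] = 11.
lst has length 8. Negative index -1 maps to positive index 8 + (-1) = 7. lst[7] = 15.
Sum: 11 + 15 = 26.

26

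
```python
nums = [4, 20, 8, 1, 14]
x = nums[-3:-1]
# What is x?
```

nums has length 5. The slice nums[-3:-1] selects indices [2, 3] (2->8, 3->1), giving [8, 1].

[8, 1]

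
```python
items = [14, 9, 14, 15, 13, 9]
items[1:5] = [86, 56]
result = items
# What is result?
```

items starts as [14, 9, 14, 15, 13, 9] (length 6). The slice items[1:5] covers indices [1, 2, 3, 4] with values [9, 14, 15, 13]. Replacing that slice with [86, 56] (different length) produces [14, 86, 56, 9].

[14, 86, 56, 9]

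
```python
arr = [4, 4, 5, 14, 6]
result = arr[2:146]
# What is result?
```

arr has length 5. The slice arr[2:146] selects indices [2, 3, 4] (2->5, 3->14, 4->6), giving [5, 14, 6].

[5, 14, 6]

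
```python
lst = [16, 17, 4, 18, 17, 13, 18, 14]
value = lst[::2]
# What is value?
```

lst has length 8. The slice lst[::2] selects indices [0, 2, 4, 6] (0->16, 2->4, 4->17, 6->18), giving [16, 4, 17, 18].

[16, 4, 17, 18]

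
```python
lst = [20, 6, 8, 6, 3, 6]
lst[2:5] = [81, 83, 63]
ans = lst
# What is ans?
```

lst starts as [20, 6, 8, 6, 3, 6] (length 6). The slice lst[2:5] covers indices [2, 3, 4] with values [8, 6, 3]. Replacing that slice with [81, 83, 63] (same length) produces [20, 6, 81, 83, 63, 6].

[20, 6, 81, 83, 63, 6]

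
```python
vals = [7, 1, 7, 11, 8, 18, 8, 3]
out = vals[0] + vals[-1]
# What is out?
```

vals has length 8. vals[0] = 7.
vals has length 8. Negative index -1 maps to positive index 8 + (-1) = 7. vals[7] = 3.
Sum: 7 + 3 = 10.

10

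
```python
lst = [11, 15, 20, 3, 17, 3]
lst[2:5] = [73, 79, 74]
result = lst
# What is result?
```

lst starts as [11, 15, 20, 3, 17, 3] (length 6). The slice lst[2:5] covers indices [2, 3, 4] with values [20, 3, 17]. Replacing that slice with [73, 79, 74] (same length) produces [11, 15, 73, 79, 74, 3].

[11, 15, 73, 79, 74, 3]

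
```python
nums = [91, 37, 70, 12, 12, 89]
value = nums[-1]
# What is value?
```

nums has length 6. Negative index -1 maps to positive index 6 + (-1) = 5. nums[5] = 89.

89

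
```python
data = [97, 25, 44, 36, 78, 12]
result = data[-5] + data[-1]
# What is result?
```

data has length 6. Negative index -5 maps to positive index 6 + (-5) = 1. data[1] = 25.
data has length 6. Negative index -1 maps to positive index 6 + (-1) = 5. data[5] = 12.
Sum: 25 + 12 = 37.

37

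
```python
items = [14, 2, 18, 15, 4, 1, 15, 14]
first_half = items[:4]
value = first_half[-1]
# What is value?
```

items has length 8. The slice items[:4] selects indices [0, 1, 2, 3] (0->14, 1->2, 2->18, 3->15), giving [14, 2, 18, 15]. So first_half = [14, 2, 18, 15]. Then first_half[-1] = 15.

15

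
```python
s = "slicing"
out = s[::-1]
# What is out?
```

s has length 7. The slice s[::-1] selects indices [6, 5, 4, 3, 2, 1, 0] (6->'g', 5->'n', 4->'i', 3->'c', 2->'i', 1->'l', 0->'s'), giving 'gnicils'.

'gnicils'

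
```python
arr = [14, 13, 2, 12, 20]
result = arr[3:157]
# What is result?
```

arr has length 5. The slice arr[3:157] selects indices [3, 4] (3->12, 4->20), giving [12, 20].

[12, 20]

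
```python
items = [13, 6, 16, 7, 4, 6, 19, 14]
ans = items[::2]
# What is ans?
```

items has length 8. The slice items[::2] selects indices [0, 2, 4, 6] (0->13, 2->16, 4->4, 6->19), giving [13, 16, 4, 19].

[13, 16, 4, 19]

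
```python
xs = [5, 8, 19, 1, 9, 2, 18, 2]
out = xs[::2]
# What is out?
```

xs has length 8. The slice xs[::2] selects indices [0, 2, 4, 6] (0->5, 2->19, 4->9, 6->18), giving [5, 19, 9, 18].

[5, 19, 9, 18]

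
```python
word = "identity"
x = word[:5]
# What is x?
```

word has length 8. The slice word[:5] selects indices [0, 1, 2, 3, 4] (0->'i', 1->'d', 2->'e', 3->'n', 4->'t'), giving 'ident'.

'ident'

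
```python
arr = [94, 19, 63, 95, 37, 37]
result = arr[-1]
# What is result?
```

arr has length 6. Negative index -1 maps to positive index 6 + (-1) = 5. arr[5] = 37.

37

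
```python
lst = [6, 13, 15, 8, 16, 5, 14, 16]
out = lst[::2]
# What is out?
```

lst has length 8. The slice lst[::2] selects indices [0, 2, 4, 6] (0->6, 2->15, 4->16, 6->14), giving [6, 15, 16, 14].

[6, 15, 16, 14]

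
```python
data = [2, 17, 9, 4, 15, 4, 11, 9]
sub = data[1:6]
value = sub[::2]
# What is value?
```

data has length 8. The slice data[1:6] selects indices [1, 2, 3, 4, 5] (1->17, 2->9, 3->4, 4->15, 5->4), giving [17, 9, 4, 15, 4]. So sub = [17, 9, 4, 15, 4]. sub has length 5. The slice sub[::2] selects indices [0, 2, 4] (0->17, 2->4, 4->4), giving [17, 4, 4].

[17, 4, 4]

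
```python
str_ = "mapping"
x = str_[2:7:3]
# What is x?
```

str_ has length 7. The slice str_[2:7:3] selects indices [2, 5] (2->'p', 5->'n'), giving 'pn'.

'pn'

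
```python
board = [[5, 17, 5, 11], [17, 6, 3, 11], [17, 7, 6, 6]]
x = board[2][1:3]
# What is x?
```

board[2] = [17, 7, 6, 6]. board[2] has length 4. The slice board[2][1:3] selects indices [1, 2] (1->7, 2->6), giving [7, 6].

[7, 6]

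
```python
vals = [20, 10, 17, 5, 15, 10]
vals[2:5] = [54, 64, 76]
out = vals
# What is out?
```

vals starts as [20, 10, 17, 5, 15, 10] (length 6). The slice vals[2:5] covers indices [2, 3, 4] with values [17, 5, 15]. Replacing that slice with [54, 64, 76] (same length) produces [20, 10, 54, 64, 76, 10].

[20, 10, 54, 64, 76, 10]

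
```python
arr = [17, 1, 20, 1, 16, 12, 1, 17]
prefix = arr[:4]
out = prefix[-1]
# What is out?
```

arr has length 8. The slice arr[:4] selects indices [0, 1, 2, 3] (0->17, 1->1, 2->20, 3->1), giving [17, 1, 20, 1]. So prefix = [17, 1, 20, 1]. Then prefix[-1] = 1.

1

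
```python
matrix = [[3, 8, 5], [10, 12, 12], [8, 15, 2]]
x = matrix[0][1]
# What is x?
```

matrix[0] = [3, 8, 5]. Taking column 1 of that row yields 8.

8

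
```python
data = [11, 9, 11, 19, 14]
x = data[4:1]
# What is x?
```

data has length 5. The slice data[4:1] resolves to an empty index range, so the result is [].

[]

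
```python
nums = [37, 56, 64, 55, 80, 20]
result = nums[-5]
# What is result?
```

nums has length 6. Negative index -5 maps to positive index 6 + (-5) = 1. nums[1] = 56.

56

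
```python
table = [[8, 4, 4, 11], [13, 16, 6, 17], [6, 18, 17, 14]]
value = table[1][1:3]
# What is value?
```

table[1] = [13, 16, 6, 17]. table[1] has length 4. The slice table[1][1:3] selects indices [1, 2] (1->16, 2->6), giving [16, 6].

[16, 6]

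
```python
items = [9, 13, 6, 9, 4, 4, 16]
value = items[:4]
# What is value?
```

items has length 7. The slice items[:4] selects indices [0, 1, 2, 3] (0->9, 1->13, 2->6, 3->9), giving [9, 13, 6, 9].

[9, 13, 6, 9]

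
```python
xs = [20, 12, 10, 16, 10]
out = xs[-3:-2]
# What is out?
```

xs has length 5. The slice xs[-3:-2] selects indices [2] (2->10), giving [10].

[10]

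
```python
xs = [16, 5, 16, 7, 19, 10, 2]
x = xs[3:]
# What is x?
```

xs has length 7. The slice xs[3:] selects indices [3, 4, 5, 6] (3->7, 4->19, 5->10, 6->2), giving [7, 19, 10, 2].

[7, 19, 10, 2]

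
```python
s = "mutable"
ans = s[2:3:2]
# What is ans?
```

s has length 7. The slice s[2:3:2] selects indices [2] (2->'t'), giving 't'.

't'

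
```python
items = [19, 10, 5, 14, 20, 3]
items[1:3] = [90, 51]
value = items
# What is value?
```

items starts as [19, 10, 5, 14, 20, 3] (length 6). The slice items[1:3] covers indices [1, 2] with values [10, 5]. Replacing that slice with [90, 51] (same length) produces [19, 90, 51, 14, 20, 3].

[19, 90, 51, 14, 20, 3]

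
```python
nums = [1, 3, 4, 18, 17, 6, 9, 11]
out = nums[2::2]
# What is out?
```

nums has length 8. The slice nums[2::2] selects indices [2, 4, 6] (2->4, 4->17, 6->9), giving [4, 17, 9].

[4, 17, 9]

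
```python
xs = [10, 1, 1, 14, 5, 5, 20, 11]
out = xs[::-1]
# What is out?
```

xs has length 8. The slice xs[::-1] selects indices [7, 6, 5, 4, 3, 2, 1, 0] (7->11, 6->20, 5->5, 4->5, 3->14, 2->1, 1->1, 0->10), giving [11, 20, 5, 5, 14, 1, 1, 10].

[11, 20, 5, 5, 14, 1, 1, 10]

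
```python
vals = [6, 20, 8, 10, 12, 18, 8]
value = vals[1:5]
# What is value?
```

vals has length 7. The slice vals[1:5] selects indices [1, 2, 3, 4] (1->20, 2->8, 3->10, 4->12), giving [20, 8, 10, 12].

[20, 8, 10, 12]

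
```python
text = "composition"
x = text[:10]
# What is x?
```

text has length 11. The slice text[:10] selects indices [0, 1, 2, 3, 4, 5, 6, 7, 8, 9] (0->'c', 1->'o', 2->'m', 3->'p', 4->'o', 5->'s', 6->'i', 7->'t', 8->'i', 9->'o'), giving 'compositio'.

'compositio'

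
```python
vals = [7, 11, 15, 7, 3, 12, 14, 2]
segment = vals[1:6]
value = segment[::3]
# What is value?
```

vals has length 8. The slice vals[1:6] selects indices [1, 2, 3, 4, 5] (1->11, 2->15, 3->7, 4->3, 5->12), giving [11, 15, 7, 3, 12]. So segment = [11, 15, 7, 3, 12]. segment has length 5. The slice segment[::3] selects indices [0, 3] (0->11, 3->3), giving [11, 3].

[11, 3]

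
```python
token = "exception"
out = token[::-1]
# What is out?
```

token has length 9. The slice token[::-1] selects indices [8, 7, 6, 5, 4, 3, 2, 1, 0] (8->'n', 7->'o', 6->'i', 5->'t', 4->'p', 3->'e', 2->'c', 1->'x', 0->'e'), giving 'noitpecxe'.

'noitpecxe'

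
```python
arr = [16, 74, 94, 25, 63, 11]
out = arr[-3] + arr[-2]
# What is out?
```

arr has length 6. Negative index -3 maps to positive index 6 + (-3) = 3. arr[3] = 25.
arr has length 6. Negative index -2 maps to positive index 6 + (-2) = 4. arr[4] = 63.
Sum: 25 + 63 = 88.

88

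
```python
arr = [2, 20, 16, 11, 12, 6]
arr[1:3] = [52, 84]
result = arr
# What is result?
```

arr starts as [2, 20, 16, 11, 12, 6] (length 6). The slice arr[1:3] covers indices [1, 2] with values [20, 16]. Replacing that slice with [52, 84] (same length) produces [2, 52, 84, 11, 12, 6].

[2, 52, 84, 11, 12, 6]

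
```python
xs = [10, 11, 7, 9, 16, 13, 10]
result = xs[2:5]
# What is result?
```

xs has length 7. The slice xs[2:5] selects indices [2, 3, 4] (2->7, 3->9, 4->16), giving [7, 9, 16].

[7, 9, 16]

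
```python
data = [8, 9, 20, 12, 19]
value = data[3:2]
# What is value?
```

data has length 5. The slice data[3:2] resolves to an empty index range, so the result is [].

[]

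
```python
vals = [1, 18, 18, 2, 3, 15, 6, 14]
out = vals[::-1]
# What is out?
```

vals has length 8. The slice vals[::-1] selects indices [7, 6, 5, 4, 3, 2, 1, 0] (7->14, 6->6, 5->15, 4->3, 3->2, 2->18, 1->18, 0->1), giving [14, 6, 15, 3, 2, 18, 18, 1].

[14, 6, 15, 3, 2, 18, 18, 1]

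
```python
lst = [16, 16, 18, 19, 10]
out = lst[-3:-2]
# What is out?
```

lst has length 5. The slice lst[-3:-2] selects indices [2] (2->18), giving [18].

[18]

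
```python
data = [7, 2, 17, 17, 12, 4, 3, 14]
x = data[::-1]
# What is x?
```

data has length 8. The slice data[::-1] selects indices [7, 6, 5, 4, 3, 2, 1, 0] (7->14, 6->3, 5->4, 4->12, 3->17, 2->17, 1->2, 0->7), giving [14, 3, 4, 12, 17, 17, 2, 7].

[14, 3, 4, 12, 17, 17, 2, 7]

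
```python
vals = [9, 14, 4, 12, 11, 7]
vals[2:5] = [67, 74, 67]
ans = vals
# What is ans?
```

vals starts as [9, 14, 4, 12, 11, 7] (length 6). The slice vals[2:5] covers indices [2, 3, 4] with values [4, 12, 11]. Replacing that slice with [67, 74, 67] (same length) produces [9, 14, 67, 74, 67, 7].

[9, 14, 67, 74, 67, 7]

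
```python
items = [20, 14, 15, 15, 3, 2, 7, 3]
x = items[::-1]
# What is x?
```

items has length 8. The slice items[::-1] selects indices [7, 6, 5, 4, 3, 2, 1, 0] (7->3, 6->7, 5->2, 4->3, 3->15, 2->15, 1->14, 0->20), giving [3, 7, 2, 3, 15, 15, 14, 20].

[3, 7, 2, 3, 15, 15, 14, 20]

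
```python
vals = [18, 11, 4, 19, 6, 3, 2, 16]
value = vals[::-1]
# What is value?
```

vals has length 8. The slice vals[::-1] selects indices [7, 6, 5, 4, 3, 2, 1, 0] (7->16, 6->2, 5->3, 4->6, 3->19, 2->4, 1->11, 0->18), giving [16, 2, 3, 6, 19, 4, 11, 18].

[16, 2, 3, 6, 19, 4, 11, 18]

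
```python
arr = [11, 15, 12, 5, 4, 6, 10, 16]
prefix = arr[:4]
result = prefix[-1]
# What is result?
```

arr has length 8. The slice arr[:4] selects indices [0, 1, 2, 3] (0->11, 1->15, 2->12, 3->5), giving [11, 15, 12, 5]. So prefix = [11, 15, 12, 5]. Then prefix[-1] = 5.

5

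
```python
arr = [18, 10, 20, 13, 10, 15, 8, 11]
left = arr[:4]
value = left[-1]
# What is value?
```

arr has length 8. The slice arr[:4] selects indices [0, 1, 2, 3] (0->18, 1->10, 2->20, 3->13), giving [18, 10, 20, 13]. So left = [18, 10, 20, 13]. Then left[-1] = 13.

13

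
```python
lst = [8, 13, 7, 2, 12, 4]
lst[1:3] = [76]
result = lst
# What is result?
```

lst starts as [8, 13, 7, 2, 12, 4] (length 6). The slice lst[1:3] covers indices [1, 2] with values [13, 7]. Replacing that slice with [76] (different length) produces [8, 76, 2, 12, 4].

[8, 76, 2, 12, 4]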